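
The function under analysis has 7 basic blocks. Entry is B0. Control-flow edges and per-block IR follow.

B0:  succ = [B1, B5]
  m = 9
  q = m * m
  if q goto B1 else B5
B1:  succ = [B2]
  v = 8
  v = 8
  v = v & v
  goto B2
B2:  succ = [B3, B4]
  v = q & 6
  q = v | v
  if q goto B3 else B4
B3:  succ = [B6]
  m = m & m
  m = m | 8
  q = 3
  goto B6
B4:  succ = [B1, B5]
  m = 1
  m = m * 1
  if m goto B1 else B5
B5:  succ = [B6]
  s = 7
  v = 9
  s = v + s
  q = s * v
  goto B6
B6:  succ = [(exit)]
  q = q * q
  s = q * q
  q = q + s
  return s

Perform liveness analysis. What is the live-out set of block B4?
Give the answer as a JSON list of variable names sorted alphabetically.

Answer: ["m", "q"]

Analysis:
Per-block:
  B0 def {m,q} use ∅
  B1 def {v} use ∅
  B2 def {q,v} use {q}
  B3 def {m,q} use {m}
  B4 def {m} use ∅
  B5 def {q,s,v} use ∅
  B6 def {q,s} use {q}

Live sets:
  B0 li=∅ lo={m,q}
  B1 li={m,q} lo={m,q}
  B2 li={m,q} lo={m,q}
  B3 li={m} lo={q}
  B4 li={q} lo={m,q}
  B5 li=∅ lo={q}
  B6 li={q} lo=∅

live-out(B4) = ["m", "q"]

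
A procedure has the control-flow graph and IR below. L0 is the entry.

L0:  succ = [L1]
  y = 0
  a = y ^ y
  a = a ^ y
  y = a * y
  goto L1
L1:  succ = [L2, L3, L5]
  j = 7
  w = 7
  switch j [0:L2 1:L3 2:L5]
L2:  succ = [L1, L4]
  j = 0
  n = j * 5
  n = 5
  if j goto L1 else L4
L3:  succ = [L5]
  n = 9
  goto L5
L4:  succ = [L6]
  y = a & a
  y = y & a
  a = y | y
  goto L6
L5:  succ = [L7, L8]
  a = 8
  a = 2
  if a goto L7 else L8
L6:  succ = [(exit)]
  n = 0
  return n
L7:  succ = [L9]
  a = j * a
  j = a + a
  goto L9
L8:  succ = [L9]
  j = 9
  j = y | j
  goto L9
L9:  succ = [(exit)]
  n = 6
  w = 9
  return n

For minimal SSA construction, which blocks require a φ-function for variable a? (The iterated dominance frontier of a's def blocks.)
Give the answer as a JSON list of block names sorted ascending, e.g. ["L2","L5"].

idom tree: L1←L0 L2←L1 L3←L1 L4←L2 L5←L1 L6←L4 L7←L5 L8←L5 L9←L5
Dom∩ at merges:
  L1: preds {L0,L2}: {L0} ∩ {L0,L1,L2} = {L0}; idom=L0
  L5: preds {L1,L3}: {L0,L1} ∩ {L0,L1,L3} = {L0,L1}; idom=L1
  L9: preds {L7,L8}: {L0,L1,L5,L7} ∩ {L0,L1,L5,L8} = {L0,L1,L5}; idom=L5

DF walk-up:
  join L1 pred L0: · stop@L0
  join L1 pred L2: L2→L1 stop@L0
  join L5 pred L1: · stop@L1
  join L5 pred L3: L3 stop@L1
  join L9 pred L7: L7 stop@L5
  join L9 pred L8: L8 stop@L5
  DF(L0)=∅
  DF(L1)={L1}
  DF(L2)={L1}
  DF(L3)={L5}
  DF(L4)=∅
  DF(L5)=∅
  DF(L6)=∅
  DF(L7)={L9}
  DF(L8)={L9}
  DF(L9)=∅

φ for a: defs {L0,L4,L5,L7}
  DF⁺ = {L9}

Answer: ["L9"]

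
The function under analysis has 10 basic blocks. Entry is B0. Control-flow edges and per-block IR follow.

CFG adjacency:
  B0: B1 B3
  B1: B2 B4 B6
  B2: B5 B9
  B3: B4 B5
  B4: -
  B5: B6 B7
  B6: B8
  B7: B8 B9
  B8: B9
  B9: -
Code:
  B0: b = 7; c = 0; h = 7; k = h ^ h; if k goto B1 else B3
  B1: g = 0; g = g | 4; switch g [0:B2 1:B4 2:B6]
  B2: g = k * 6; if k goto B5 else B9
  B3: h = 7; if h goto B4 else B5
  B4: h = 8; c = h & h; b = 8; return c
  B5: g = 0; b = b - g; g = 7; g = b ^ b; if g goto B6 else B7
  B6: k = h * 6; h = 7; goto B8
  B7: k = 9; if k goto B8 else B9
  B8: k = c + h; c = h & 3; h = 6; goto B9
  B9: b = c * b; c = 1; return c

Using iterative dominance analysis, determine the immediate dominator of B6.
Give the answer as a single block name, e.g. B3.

idom tree: B1←B0 B2←B1 B3←B0 B4←B0 B5←B0 B6←B0 B7←B5 B8←B0 B9←B0
Join-block Dom:
  B4: preds {B1,B3}: {B0,B1} ∩ {B0,B3} = {B0}; idom=B0
  B5: preds {B2,B3}: {B0,B1,B2} ∩ {B0,B3} = {B0}; idom=B0
  B6: preds {B1,B5}: {B0,B1} ∩ {B0,B5} = {B0}; idom=B0
  B8: preds {B6,B7}: {B0,B6} ∩ {B0,B5,B7} = {B0}; idom=B0
  B9: preds {B2,B7,B8}: {B0,B1,B2} ∩ {B0,B5,B7} ∩ {B0,B8} = {B0}; idom=B0

idom(B6) = B0

Answer: B0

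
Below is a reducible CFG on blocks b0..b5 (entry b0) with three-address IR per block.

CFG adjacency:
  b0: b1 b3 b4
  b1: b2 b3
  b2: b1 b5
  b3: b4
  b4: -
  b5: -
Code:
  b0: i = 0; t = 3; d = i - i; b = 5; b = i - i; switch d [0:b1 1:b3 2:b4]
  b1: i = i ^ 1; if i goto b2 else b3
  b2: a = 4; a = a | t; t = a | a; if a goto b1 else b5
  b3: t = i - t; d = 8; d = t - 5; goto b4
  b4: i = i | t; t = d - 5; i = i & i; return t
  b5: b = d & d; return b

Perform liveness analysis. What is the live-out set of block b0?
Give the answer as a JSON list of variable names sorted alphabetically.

Per-block:
  b0: {b,d,i,t} / ∅
  b1: {i} / {i}
  b2: {a,t} / {t}
  b3: {d,t} / {i,t}
  b4: {i,t} / {d,i,t}
  b5: {b} / {d}

Liveness:
  b0 li=∅ lo={d,i,t}
  b1 li={d,i,t} lo={d,i,t}
  b2 li={d,i,t} lo={d,i,t}
  b3 li={i,t} lo={d,i,t}
  b4 li={d,i,t} lo=∅
  b5 li={d} lo=∅

live-out(b0) = ["d", "i", "t"]

Answer: ["d", "i", "t"]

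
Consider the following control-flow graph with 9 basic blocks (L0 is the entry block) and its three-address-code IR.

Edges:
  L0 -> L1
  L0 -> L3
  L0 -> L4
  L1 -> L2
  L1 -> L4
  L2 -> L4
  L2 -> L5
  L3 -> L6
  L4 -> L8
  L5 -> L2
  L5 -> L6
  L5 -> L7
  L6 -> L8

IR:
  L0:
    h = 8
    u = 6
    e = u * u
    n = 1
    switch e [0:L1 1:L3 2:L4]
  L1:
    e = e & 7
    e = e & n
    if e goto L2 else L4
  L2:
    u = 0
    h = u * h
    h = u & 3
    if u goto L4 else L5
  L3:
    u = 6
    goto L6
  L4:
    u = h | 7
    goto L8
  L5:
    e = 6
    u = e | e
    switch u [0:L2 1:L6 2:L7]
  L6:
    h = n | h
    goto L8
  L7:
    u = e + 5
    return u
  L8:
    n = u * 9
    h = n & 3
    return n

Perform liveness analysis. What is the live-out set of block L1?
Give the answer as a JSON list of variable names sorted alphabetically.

Answer: ["h", "n"]

Derivation:
Per-block:
  L0: def={e,h,n,u} ue=∅
  L1: def={e} ue={e,n}
  L2: def={h,u} ue={h}
  L3: def={u} ue=∅
  L4: def={u} ue={h}
  L5: def={e,u} ue=∅
  L6: def={h} ue={h,n}
  L7: def={u} ue={e}
  L8: def={h,n} ue={u}

Backward fixpoint:
  L0: in=∅ out={e,h,n}
  L1: in={e,h,n} out={h,n}
  L2: in={h,n} out={h,n}
  L3: in={h,n} out={h,n,u}
  L4: in={h} out={u}
  L5: in={h,n} out={e,h,n,u}
  L6: in={h,n,u} out={u}
  L7: in={e} out=∅
  L8: in={u} out=∅

live-out(L1) = ["h", "n"]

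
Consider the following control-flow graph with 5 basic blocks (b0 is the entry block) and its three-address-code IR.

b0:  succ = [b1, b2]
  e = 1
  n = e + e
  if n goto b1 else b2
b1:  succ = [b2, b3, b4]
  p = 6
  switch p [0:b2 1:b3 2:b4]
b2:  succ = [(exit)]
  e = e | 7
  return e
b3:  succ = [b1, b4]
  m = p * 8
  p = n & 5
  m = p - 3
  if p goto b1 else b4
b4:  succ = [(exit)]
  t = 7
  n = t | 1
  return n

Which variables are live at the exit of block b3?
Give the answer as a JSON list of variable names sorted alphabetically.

Answer: ["e", "n"]

Derivation:
Per-block:
  b0: {e,n} / ∅
  b1: {p} / ∅
  b2: {e} / {e}
  b3: {m,p} / {n,p}
  b4: {n,t} / ∅

Backward fixpoint:
  live b0: ∅→{e,n}
  live b1: {e,n}→{e,n,p}
  live b2: {e}→∅
  live b3: {e,n,p}→{e,n}
  live b4: ∅→∅

live-out(b3) = ["e", "n"]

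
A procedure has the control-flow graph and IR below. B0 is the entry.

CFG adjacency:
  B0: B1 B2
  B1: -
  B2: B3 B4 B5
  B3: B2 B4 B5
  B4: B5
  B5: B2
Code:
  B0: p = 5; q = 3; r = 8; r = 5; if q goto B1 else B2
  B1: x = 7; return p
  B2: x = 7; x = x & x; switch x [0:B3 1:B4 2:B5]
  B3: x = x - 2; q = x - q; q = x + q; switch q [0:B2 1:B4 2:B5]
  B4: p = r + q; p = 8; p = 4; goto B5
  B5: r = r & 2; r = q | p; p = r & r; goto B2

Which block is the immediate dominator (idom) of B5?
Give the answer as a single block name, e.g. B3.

Answer: B2

Working:
idom tree: B1←B0 B2←B0 B3←B2 B4←B2 B5←B2
Dom∩ at merges:
  B2: preds {B0,B3,B5}: {B0} ∩ {B0,B2,B3} ∩ {B0,B2,B5} = {B0}; idom=B0
  B4: preds {B2,B3}: {B0,B2} ∩ {B0,B2,B3} = {B0,B2}; idom=B2
  B5: preds {B2,B3,B4}: {B0,B2} ∩ {B0,B2,B3} ∩ {B0,B2,B4} = {B0,B2}; idom=B2

idom(B5) = B2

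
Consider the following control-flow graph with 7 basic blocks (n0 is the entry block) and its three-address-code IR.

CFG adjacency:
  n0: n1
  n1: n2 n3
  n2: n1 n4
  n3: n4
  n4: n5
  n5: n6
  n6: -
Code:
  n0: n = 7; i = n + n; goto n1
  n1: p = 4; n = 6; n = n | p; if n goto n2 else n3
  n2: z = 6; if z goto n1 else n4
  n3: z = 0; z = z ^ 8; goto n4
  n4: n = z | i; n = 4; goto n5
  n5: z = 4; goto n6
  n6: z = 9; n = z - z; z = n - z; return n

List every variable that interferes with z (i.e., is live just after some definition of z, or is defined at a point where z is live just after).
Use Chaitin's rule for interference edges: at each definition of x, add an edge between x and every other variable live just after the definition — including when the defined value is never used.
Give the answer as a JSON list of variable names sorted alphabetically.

Answer: ["i", "n"]

Working:
Block summaries:
  n0: def={i,n} ue=∅
  n1: def={n,p} ue=∅
  n2: def={z} ue=∅
  n3: def={z} ue=∅
  n4: def={n} ue={i,z}
  n5: def={z} ue=∅
  n6: def={n,z} ue=∅

Live sets:
  live n0: ∅→{i}
  live n1: {i}→{i}
  live n2: {i}→{i,z}
  live n3: {i}→{i,z}
  live n4: {i,z}→∅
  live n5: ∅→∅
  live n6: ∅→∅

Conflict graph:
  i — {n,p,z}
  n — {i,p,z}
  p — {i,n}
  z — {i,n}

N(z) = ["i", "n"]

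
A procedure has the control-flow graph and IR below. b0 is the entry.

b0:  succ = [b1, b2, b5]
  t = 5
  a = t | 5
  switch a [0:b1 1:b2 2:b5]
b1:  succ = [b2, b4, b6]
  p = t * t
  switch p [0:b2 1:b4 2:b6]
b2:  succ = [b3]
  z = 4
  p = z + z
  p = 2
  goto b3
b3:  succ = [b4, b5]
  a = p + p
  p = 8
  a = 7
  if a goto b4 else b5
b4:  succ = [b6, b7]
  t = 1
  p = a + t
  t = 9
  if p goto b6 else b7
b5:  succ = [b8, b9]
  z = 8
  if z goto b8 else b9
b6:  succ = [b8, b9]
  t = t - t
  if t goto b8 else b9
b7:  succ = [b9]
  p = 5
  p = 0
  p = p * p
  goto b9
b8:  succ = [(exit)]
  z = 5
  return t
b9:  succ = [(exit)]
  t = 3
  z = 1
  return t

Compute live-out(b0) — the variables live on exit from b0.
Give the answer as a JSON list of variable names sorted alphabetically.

Answer: ["a", "t"]

Working:
def/use:
  b0: def={a,t} ue=∅
  b1: def={p} ue={t}
  b2: def={p,z} ue=∅
  b3: def={a,p} ue={p}
  b4: def={p,t} ue={a}
  b5: def={z} ue=∅
  b6: def={t} ue={t}
  b7: def={p} ue=∅
  b8: def={z} ue={t}
  b9: def={t,z} ue=∅

Live sets:
  b0: in=∅ out={a,t}
  b1: in={a,t} out={a,t}
  b2: in={t} out={p,t}
  b3: in={p,t} out={a,t}
  b4: in={a} out={t}
  b5: in={t} out={t}
  b6: in={t} out={t}
  b7: in=∅ out=∅
  b8: in={t} out=∅
  b9: in=∅ out=∅

live-out(b0) = ["a", "t"]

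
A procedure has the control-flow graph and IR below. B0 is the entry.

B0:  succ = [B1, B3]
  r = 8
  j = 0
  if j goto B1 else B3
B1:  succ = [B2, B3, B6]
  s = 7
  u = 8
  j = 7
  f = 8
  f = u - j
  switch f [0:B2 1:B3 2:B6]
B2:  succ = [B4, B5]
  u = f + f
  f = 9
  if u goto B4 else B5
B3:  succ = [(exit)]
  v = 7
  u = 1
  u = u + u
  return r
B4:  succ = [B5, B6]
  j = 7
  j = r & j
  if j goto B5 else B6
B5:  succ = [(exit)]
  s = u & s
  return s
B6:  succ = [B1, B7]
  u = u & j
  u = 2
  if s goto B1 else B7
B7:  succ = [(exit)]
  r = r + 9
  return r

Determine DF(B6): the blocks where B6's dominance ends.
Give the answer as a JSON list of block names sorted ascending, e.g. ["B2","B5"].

idom tree: B1←B0 B2←B1 B3←B0 B4←B2 B5←B2 B6←B1 B7←B6
Dom∩ at merges:
  B1: preds {B0,B6}: {B0} ∩ {B0,B1,B6} = {B0}; idom=B0
  B3: preds {B0,B1}: {B0} ∩ {B0,B1} = {B0}; idom=B0
  B5: preds {B2,B4}: {B0,B1,B2} ∩ {B0,B1,B2,B4} = {B0,B1,B2}; idom=B2
  B6: preds {B1,B4}: {B0,B1} ∩ {B0,B1,B2,B4} = {B0,B1}; idom=B1

DF derivation:
  join B1 pred B0: · stop@B0
  join B1 pred B6: B6→B1 stop@B0
  join B3 pred B0: · stop@B0
  join B3 pred B1: B1 stop@B0
  join B5 pred B2: · stop@B2
  join B5 pred B4: B4 stop@B2
  join B6 pred B1: · stop@B1
  join B6 pred B4: B4→B2 stop@B1
  B0 → ∅
  B1 → {B1,B3}
  B2 → {B6}
  B3 → ∅
  B4 → {B5,B6}
  B5 → ∅
  B6 → {B1}
  B7 → ∅

DF(B6) = ["B1"]

Answer: ["B1"]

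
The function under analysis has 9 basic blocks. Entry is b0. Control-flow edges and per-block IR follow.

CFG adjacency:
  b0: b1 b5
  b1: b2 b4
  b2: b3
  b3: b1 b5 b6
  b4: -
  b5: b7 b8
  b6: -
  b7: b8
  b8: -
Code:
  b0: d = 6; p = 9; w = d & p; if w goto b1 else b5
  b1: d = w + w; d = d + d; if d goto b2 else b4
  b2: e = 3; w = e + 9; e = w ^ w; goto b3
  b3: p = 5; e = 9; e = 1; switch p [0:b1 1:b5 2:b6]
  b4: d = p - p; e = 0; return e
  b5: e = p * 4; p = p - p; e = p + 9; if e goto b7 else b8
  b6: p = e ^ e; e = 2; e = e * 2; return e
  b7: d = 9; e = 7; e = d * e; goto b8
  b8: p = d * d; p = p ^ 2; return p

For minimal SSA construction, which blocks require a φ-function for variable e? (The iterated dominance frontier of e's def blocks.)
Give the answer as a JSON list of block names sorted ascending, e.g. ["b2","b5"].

idom tree: b1←b0 b2←b1 b3←b2 b4←b1 b5←b0 b6←b3 b7←b5 b8←b5
Dom∩ at merges:
  b1: preds {b0,b3}: {b0} ∩ {b0,b1,b2,b3} = {b0}; idom=b0
  b5: preds {b0,b3}: {b0} ∩ {b0,b1,b2,b3} = {b0}; idom=b0
  b8: preds {b5,b7}: {b0,b5} ∩ {b0,b5,b7} = {b0,b5}; idom=b5

DF derivation:
  join b1 pred b0: · stop@b0
  join b1 pred b3: b3→b2→b1 stop@b0
  join b5 pred b0: · stop@b0
  join b5 pred b3: b3→b2→b1 stop@b0
  join b8 pred b5: · stop@b5
  join b8 pred b7: b7 stop@b5
  b0 → ∅
  b1 → {b1,b5}
  b2 → {b1,b5}
  b3 → {b1,b5}
  b4 → ∅
  b5 → ∅
  b6 → ∅
  b7 → {b8}
  b8 → ∅

φ for e: defs {b2,b3,b4,b5,b6,b7}
  DF⁺ = {b1,b5,b8}

Answer: ["b1", "b5", "b8"]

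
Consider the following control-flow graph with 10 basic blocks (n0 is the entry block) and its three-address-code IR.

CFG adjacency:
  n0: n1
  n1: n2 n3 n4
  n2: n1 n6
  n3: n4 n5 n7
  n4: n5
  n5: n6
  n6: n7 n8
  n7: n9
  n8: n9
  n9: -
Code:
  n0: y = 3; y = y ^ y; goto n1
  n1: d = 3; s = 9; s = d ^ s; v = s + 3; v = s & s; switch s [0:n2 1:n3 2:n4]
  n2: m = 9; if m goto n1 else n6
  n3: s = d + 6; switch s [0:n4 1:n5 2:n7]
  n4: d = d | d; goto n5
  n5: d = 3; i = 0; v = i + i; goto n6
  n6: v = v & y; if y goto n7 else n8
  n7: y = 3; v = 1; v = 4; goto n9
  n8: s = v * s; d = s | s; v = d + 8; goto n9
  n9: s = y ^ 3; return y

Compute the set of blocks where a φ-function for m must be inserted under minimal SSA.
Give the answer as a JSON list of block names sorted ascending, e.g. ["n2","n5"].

idom tree: n1←n0 n2←n1 n3←n1 n4←n1 n5←n1 n6←n1 n7←n1 n8←n6 n9←n1
Dom∩ at merges:
  n1: preds {n0,n2}: {n0} ∩ {n0,n1,n2} = {n0}; idom=n0
  n4: preds {n1,n3}: {n0,n1} ∩ {n0,n1,n3} = {n0,n1}; idom=n1
  n5: preds {n3,n4}: {n0,n1,n3} ∩ {n0,n1,n4} = {n0,n1}; idom=n1
  n6: preds {n2,n5}: {n0,n1,n2} ∩ {n0,n1,n5} = {n0,n1}; idom=n1
  n7: preds {n3,n6}: {n0,n1,n3} ∩ {n0,n1,n6} = {n0,n1}; idom=n1
  n9: preds {n7,n8}: {n0,n1,n7} ∩ {n0,n1,n6,n8} = {n0,n1}; idom=n1

Frontier:
  join n1 pred n0: · stop@n0
  join n1 pred n2: n2→n1 stop@n0
  join n4 pred n1: · stop@n1
  join n4 pred n3: n3 stop@n1
  join n5 pred n3: n3 stop@n1
  join n5 pred n4: n4 stop@n1
  join n6 pred n2: n2 stop@n1
  join n6 pred n5: n5 stop@n1
  join n7 pred n3: n3 stop@n1
  join n7 pred n6: n6 stop@n1
  join n9 pred n7: n7 stop@n1
  join n9 pred n8: n8→n6 stop@n1
  DF(n0)=∅
  DF(n1)={n1}
  DF(n2)={n1,n6}
  DF(n3)={n4,n5,n7}
  DF(n4)={n5}
  DF(n5)={n6}
  DF(n6)={n7,n9}
  DF(n7)={n9}
  DF(n8)={n9}
  DF(n9)=∅

φ for m: defs {n2}
  DF⁺ = {n1,n6,n7,n9}

Answer: ["n1", "n6", "n7", "n9"]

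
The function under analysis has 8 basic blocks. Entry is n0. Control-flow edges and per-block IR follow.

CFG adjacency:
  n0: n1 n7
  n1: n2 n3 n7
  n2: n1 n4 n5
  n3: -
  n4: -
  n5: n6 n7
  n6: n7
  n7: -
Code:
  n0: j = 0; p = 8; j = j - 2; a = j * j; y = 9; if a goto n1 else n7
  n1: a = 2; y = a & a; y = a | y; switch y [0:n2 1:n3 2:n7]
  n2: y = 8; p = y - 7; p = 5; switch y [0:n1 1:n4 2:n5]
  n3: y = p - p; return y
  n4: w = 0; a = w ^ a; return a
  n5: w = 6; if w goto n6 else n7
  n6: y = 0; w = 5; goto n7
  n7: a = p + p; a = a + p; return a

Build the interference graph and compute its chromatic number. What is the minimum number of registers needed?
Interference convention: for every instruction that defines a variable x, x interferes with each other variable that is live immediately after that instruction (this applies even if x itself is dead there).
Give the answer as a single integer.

Answer: 3

Derivation:
Per-block:
  n0: def={a,j,p,y} ue=∅
  n1: def={a,y} ue=∅
  n2: def={p,y} ue=∅
  n3: def={y} ue={p}
  n4: def={a,w} ue={a}
  n5: def={w} ue=∅
  n6: def={w,y} ue=∅
  n7: def={a} ue={p}

Backward fixpoint:
  n0 li=∅ lo={p}
  n1 li={p} lo={a,p}
  n2 li={a} lo={a,p}
  n3 li={p} lo=∅
  n4 li={a} lo=∅
  n5 li={p} lo={p}
  n6 li={p} lo={p}
  n7 li={p} lo=∅

Interference:
  a: {p,w,y}
  j: {p}
  p: {a,j,w,y}
  w: {a,p}
  y: {a,p}

Chromatic number:
  lower bound: {a,p,w} mutually conflict ⇒ χ ≥ 3
  3-colouring: R0={p}  R1={a,j}  R2={w,y}
  χ = 3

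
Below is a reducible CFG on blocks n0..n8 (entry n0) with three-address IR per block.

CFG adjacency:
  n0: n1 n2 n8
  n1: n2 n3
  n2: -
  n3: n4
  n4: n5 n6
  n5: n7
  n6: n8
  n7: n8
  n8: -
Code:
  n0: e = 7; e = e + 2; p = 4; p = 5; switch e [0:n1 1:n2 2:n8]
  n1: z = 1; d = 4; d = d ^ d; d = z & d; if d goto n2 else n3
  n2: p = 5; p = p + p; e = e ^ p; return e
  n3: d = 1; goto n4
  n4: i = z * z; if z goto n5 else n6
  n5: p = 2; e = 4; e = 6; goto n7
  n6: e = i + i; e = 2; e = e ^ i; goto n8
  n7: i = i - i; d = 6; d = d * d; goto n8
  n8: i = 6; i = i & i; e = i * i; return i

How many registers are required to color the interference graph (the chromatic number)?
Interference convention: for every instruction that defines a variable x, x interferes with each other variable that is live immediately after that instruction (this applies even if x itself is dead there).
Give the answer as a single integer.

Answer: 3

Working:
Block summaries:
  n0: def={e,p} ue=∅
  n1: def={d,z} ue=∅
  n2: def={e,p} ue={e}
  n3: def={d} ue=∅
  n4: def={i} ue={z}
  n5: def={e,p} ue=∅
  n6: def={e} ue={i}
  n7: def={d,i} ue={i}
  n8: def={e,i} ue=∅

Liveness:
  live n0: ∅→{e}
  live n1: {e}→{e,z}
  live n2: {e}→∅
  live n3: {z}→{z}
  live n4: {z}→{i}
  live n5: {i}→{i}
  live n6: {i}→∅
  live n7: {i}→∅
  live n8: ∅→∅

Interfere edges:
  d: {e,z}
  e: {d,i,p,z}
  i: {e,p,z}
  p: {e,i}
  z: {d,e,i}

Registers:
  clique {d,e,z} ⇒ need ≥ 3
  assign d→r1 e→r0 i→r1 p→r2 z→r2 — no edge inside a register ⇒ χ ≤ 3
  χ = 3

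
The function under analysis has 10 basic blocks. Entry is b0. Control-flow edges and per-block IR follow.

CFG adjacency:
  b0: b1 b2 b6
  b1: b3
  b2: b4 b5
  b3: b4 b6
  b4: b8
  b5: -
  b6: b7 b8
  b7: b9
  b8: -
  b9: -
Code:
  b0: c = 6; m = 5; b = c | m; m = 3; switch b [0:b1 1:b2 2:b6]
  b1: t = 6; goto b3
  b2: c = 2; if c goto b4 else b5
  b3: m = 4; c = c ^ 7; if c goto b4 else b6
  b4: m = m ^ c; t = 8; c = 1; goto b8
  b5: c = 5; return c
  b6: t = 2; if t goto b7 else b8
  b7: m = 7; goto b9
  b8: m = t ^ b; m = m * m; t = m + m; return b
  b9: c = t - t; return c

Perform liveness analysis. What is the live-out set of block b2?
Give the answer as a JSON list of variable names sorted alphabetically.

Answer: ["b", "c", "m"]

Derivation:
Per-block:
  b0: {b,c,m} / ∅
  b1: {t} / ∅
  b2: {c} / ∅
  b3: {c,m} / {c}
  b4: {c,m,t} / {c,m}
  b5: {c} / ∅
  b6: {t} / ∅
  b7: {m} / ∅
  b8: {m,t} / {b,t}
  b9: {c} / {t}

Backward fixpoint:
  b0: in=∅ out={b,c,m}
  b1: in={b,c} out={b,c}
  b2: in={b,m} out={b,c,m}
  b3: in={b,c} out={b,c,m}
  b4: in={b,c,m} out={b,t}
  b5: in=∅ out=∅
  b6: in={b} out={b,t}
  b7: in={t} out={t}
  b8: in={b,t} out=∅
  b9: in={t} out=∅

live-out(b2) = ["b", "c", "m"]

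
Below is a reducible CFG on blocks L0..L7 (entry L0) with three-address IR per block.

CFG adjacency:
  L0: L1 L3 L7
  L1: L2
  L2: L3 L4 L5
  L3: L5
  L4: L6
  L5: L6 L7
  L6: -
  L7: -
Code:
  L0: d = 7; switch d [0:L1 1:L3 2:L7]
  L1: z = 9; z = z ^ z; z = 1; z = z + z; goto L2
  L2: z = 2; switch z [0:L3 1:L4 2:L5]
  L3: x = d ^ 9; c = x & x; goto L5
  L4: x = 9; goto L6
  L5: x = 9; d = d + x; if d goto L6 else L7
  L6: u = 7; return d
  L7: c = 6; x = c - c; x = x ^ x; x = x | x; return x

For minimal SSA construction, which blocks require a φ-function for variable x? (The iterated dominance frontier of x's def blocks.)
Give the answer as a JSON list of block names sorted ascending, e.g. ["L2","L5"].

idom tree: L1←L0 L2←L1 L3←L0 L4←L2 L5←L0 L6←L0 L7←L0
Dom at joins:
  L3: preds {L0,L2}: {L0} ∩ {L0,L1,L2} = {L0}; idom=L0
  L5: preds {L2,L3}: {L0,L1,L2} ∩ {L0,L3} = {L0}; idom=L0
  L6: preds {L4,L5}: {L0,L1,L2,L4} ∩ {L0,L5} = {L0}; idom=L0
  L7: preds {L0,L5}: {L0} ∩ {L0,L5} = {L0}; idom=L0

Frontier:
  join L3 pred L0: · stop@L0
  join L3 pred L2: L2→L1 stop@L0
  join L5 pred L2: L2→L1 stop@L0
  join L5 pred L3: L3 stop@L0
  join L6 pred L4: L4→L2→L1 stop@L0
  join L6 pred L5: L5 stop@L0
  join L7 pred L0: · stop@L0
  join L7 pred L5: L5 stop@L0
  L0: DF=∅
  L1: DF={L3,L5,L6}
  L2: DF={L3,L5,L6}
  L3: DF={L5}
  L4: DF={L6}
  L5: DF={L6,L7}
  L6: DF=∅
  L7: DF=∅

φ for x: defs {L3,L4,L5,L7}
  DF⁺ = {L5,L6,L7}

Answer: ["L5", "L6", "L7"]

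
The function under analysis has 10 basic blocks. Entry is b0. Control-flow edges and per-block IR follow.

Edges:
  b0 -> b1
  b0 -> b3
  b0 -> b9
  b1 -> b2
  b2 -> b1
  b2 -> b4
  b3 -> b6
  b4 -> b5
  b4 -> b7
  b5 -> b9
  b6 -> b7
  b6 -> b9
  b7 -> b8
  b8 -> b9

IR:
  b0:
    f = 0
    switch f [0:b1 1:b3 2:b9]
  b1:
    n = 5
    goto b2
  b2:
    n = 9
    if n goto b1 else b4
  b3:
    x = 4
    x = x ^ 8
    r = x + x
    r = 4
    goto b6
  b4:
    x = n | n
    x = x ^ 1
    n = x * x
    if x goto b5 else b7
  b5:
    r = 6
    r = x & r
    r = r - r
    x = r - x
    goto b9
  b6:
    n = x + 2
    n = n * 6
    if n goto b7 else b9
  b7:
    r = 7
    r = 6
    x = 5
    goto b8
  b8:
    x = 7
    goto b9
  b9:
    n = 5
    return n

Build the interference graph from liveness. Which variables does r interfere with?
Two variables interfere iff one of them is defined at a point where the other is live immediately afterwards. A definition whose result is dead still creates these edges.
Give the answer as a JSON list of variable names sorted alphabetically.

Answer: ["x"]

Working:
Per-block:
  b0 def {f} use ∅
  b1 def {n} use ∅
  b2 def {n} use ∅
  b3 def {r,x} use ∅
  b4 def {n,x} use {n}
  b5 def {r,x} use {x}
  b6 def {n} use {x}
  b7 def {r,x} use ∅
  b8 def {x} use ∅
  b9 def {n} use ∅

Live sets:
  b0 li=∅ lo=∅
  b1 li=∅ lo=∅
  b2 li=∅ lo={n}
  b3 li=∅ lo={x}
  b4 li={n} lo={x}
  b5 li={x} lo=∅
  b6 li={x} lo=∅
  b7 li=∅ lo=∅
  b8 li=∅ lo=∅
  b9 li=∅ lo=∅

Interfere edges:
  f: ∅
  n: {x}
  r: {x}
  x: {n,r}

N(r) = ["x"]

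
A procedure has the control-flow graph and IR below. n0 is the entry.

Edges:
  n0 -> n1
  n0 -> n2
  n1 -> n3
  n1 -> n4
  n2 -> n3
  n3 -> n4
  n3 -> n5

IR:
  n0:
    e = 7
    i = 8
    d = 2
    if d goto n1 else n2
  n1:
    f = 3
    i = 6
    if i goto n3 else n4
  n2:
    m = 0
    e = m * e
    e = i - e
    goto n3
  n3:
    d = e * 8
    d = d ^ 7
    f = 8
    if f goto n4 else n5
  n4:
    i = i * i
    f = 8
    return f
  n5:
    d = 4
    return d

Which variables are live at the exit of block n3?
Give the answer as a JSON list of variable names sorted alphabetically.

Answer: ["i"]

Analysis:
Block summaries:
  n0: def={d,e,i} ue=∅
  n1: def={f,i} ue=∅
  n2: def={e,m} ue={e,i}
  n3: def={d,f} ue={e}
  n4: def={f,i} ue={i}
  n5: def={d} ue=∅

Backward fixpoint:
  n0: in=∅ out={e,i}
  n1: in={e} out={e,i}
  n2: in={e,i} out={e,i}
  n3: in={e,i} out={i}
  n4: in={i} out=∅
  n5: in=∅ out=∅

live-out(n3) = ["i"]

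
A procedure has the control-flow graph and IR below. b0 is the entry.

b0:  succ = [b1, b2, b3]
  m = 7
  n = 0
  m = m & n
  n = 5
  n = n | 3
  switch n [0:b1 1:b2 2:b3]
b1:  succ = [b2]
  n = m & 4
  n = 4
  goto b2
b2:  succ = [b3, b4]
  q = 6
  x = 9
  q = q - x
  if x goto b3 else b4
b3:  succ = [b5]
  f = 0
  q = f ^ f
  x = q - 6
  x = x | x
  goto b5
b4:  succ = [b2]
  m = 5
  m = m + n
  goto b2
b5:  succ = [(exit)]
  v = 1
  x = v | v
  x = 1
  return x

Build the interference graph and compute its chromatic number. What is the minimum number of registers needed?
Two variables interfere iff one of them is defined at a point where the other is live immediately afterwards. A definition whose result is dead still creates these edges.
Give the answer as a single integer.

def/use:
  b0: {m,n} / ∅
  b1: {n} / {m}
  b2: {q,x} / ∅
  b3: {f,q,x} / ∅
  b4: {m} / {n}
  b5: {v,x} / ∅

Liveness:
  live b0: ∅→{m,n}
  live b1: {m}→{n}
  live b2: {n}→{n}
  live b3: ∅→∅
  live b4: {n}→{n}
  live b5: ∅→∅

Interfere edges:
  f↔∅
  m↔{n}
  n↔{m,q,x}
  q↔{n,x}
  v↔∅
  x↔{n,q}

Chromatic number:
  clique {n,q,x} ⇒ need ≥ 3
  assign f→c0 m→c1 n→c0 q→c1 v→c0 x→c2 — no edge inside a register ⇒ χ ≤ 3
  χ = 3

Answer: 3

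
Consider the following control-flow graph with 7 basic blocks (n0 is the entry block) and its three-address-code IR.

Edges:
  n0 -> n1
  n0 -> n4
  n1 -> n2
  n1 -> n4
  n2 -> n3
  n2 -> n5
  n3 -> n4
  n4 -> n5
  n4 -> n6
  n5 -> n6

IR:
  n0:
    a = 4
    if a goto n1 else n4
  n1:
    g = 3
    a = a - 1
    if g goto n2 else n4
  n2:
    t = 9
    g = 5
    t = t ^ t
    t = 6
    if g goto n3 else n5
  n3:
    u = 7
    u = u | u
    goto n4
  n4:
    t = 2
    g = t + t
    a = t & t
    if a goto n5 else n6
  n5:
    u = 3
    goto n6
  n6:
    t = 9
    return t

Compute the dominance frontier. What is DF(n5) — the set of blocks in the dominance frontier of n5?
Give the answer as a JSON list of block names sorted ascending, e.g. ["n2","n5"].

idom tree: n1←n0 n2←n1 n3←n2 n4←n0 n5←n0 n6←n0
Dom∩ at merges:
  n4: preds {n0,n1,n3}: {n0} ∩ {n0,n1} ∩ {n0,n1,n2,n3} = {n0}; idom=n0
  n5: preds {n2,n4}: {n0,n1,n2} ∩ {n0,n4} = {n0}; idom=n0
  n6: preds {n4,n5}: {n0,n4} ∩ {n0,n5} = {n0}; idom=n0

DF walk-up:
  n4←n0: walk · to n0
  n4←n1: walk n1 to n0
  n4←n3: walk n3→n2→n1 to n0
  n5←n2: walk n2→n1 to n0
  n5←n4: walk n4 to n0
  n6←n4: walk n4 to n0
  n6←n5: walk n5 to n0
  n0: DF=∅
  n1: DF={n4,n5}
  n2: DF={n4,n5}
  n3: DF={n4}
  n4: DF={n5,n6}
  n5: DF={n6}
  n6: DF=∅

DF(n5) = ["n6"]

Answer: ["n6"]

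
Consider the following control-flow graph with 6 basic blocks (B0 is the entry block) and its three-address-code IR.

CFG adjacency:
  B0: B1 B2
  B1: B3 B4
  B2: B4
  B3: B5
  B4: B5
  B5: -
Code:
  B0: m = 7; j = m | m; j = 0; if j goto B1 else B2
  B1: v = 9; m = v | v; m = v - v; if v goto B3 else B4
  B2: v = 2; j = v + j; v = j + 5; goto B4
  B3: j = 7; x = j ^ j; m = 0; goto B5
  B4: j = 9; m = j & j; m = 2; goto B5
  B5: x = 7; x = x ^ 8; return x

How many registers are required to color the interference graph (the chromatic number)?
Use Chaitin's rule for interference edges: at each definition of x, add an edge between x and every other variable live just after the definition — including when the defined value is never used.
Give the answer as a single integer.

Answer: 2

Derivation:
def/use:
  B0: {j,m} / ∅
  B1: {m,v} / ∅
  B2: {j,v} / {j}
  B3: {j,m,x} / ∅
  B4: {j,m} / ∅
  B5: {x} / ∅

Live sets:
  live B0: ∅→{j}
  live B1: ∅→∅
  live B2: {j}→∅
  live B3: ∅→∅
  live B4: ∅→∅
  live B5: ∅→∅

Conflict graph:
  j — {v}
  m — {v}
  v — {j,m}
  x — ∅

Registers:
  clique {j,v} ⇒ need ≥ 2
  assign j→R1 m→R1 v→R0 x→R0 — no edge inside a register ⇒ χ ≤ 2
  χ = 2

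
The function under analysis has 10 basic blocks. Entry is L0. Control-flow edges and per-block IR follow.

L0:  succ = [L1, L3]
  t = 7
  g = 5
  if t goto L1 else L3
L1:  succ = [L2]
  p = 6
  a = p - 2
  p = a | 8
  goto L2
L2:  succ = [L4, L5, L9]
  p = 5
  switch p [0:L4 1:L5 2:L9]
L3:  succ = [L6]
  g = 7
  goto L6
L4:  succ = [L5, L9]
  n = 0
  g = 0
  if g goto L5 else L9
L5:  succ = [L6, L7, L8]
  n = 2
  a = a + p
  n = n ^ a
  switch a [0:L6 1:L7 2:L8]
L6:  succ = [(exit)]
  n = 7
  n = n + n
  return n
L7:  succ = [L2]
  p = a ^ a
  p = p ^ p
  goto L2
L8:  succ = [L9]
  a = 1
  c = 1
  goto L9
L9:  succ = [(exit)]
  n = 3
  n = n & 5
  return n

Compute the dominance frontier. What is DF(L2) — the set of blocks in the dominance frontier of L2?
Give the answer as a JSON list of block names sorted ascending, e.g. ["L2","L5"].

idom tree: L1←L0 L2←L1 L3←L0 L4←L2 L5←L2 L6←L0 L7←L5 L8←L5 L9←L2
Dom∩ at merges:
  L2: preds {L1,L7}: {L0,L1} ∩ {L0,L1,L2,L5,L7} = {L0,L1}; idom=L1
  L5: preds {L2,L4}: {L0,L1,L2} ∩ {L0,L1,L2,L4} = {L0,L1,L2}; idom=L2
  L6: preds {L3,L5}: {L0,L3} ∩ {L0,L1,L2,L5} = {L0}; idom=L0
  L9: preds {L2,L4,L8}: {L0,L1,L2} ∩ {L0,L1,L2,L4} ∩ {L0,L1,L2,L5,L8} = {L0,L1,L2}; idom=L2

DF derivation:
  join L2 pred L1: · stop@L1
  join L2 pred L7: L7→L5→L2 stop@L1
  join L5 pred L2: · stop@L2
  join L5 pred L4: L4 stop@L2
  join L6 pred L3: L3 stop@L0
  join L6 pred L5: L5→L2→L1 stop@L0
  join L9 pred L2: · stop@L2
  join L9 pred L4: L4 stop@L2
  join L9 pred L8: L8→L5 stop@L2
  L0 → ∅
  L1 → {L6}
  L2 → {L2,L6}
  L3 → {L6}
  L4 → {L5,L9}
  L5 → {L2,L6,L9}
  L6 → ∅
  L7 → {L2}
  L8 → {L9}
  L9 → ∅

DF(L2) = ["L2", "L6"]

Answer: ["L2", "L6"]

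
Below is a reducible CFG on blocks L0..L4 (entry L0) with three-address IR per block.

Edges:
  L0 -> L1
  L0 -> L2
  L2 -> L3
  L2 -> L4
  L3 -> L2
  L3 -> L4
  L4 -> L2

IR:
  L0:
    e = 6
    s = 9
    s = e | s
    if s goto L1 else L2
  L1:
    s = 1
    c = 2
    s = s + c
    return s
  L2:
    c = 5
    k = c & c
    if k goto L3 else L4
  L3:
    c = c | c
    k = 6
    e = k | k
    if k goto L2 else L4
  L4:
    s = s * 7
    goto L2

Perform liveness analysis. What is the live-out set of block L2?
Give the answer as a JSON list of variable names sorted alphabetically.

Block summaries:
  L0: {e,s} / ∅
  L1: {c,s} / ∅
  L2: {c,k} / ∅
  L3: {c,e,k} / {c}
  L4: {s} / {s}

Liveness:
  L0: in=∅ out={s}
  L1: in=∅ out=∅
  L2: in={s} out={c,s}
  L3: in={c,s} out={s}
  L4: in={s} out={s}

live-out(L2) = ["c", "s"]

Answer: ["c", "s"]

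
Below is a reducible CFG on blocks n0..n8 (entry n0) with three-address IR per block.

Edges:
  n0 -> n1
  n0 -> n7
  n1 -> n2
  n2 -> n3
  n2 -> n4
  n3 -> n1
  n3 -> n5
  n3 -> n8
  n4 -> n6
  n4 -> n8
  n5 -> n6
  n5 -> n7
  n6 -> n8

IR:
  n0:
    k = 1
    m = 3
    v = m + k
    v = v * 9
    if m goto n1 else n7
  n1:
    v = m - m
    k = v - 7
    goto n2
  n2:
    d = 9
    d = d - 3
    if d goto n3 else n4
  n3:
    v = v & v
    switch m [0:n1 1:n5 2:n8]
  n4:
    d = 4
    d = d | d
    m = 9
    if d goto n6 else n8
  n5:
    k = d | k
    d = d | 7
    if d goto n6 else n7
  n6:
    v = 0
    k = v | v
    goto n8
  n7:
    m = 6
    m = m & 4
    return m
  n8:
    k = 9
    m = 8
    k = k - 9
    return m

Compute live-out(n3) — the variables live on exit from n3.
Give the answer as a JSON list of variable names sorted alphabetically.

Answer: ["d", "k", "m"]

Analysis:
def/use:
  n0: def={k,m,v} ue=∅
  n1: def={k,v} ue={m}
  n2: def={d} ue=∅
  n3: def={v} ue={m,v}
  n4: def={d,m} ue=∅
  n5: def={d,k} ue={d,k}
  n6: def={k,v} ue=∅
  n7: def={m} ue=∅
  n8: def={k,m} ue=∅

Liveness:
  live n0: ∅→{m}
  live n1: {m}→{k,m,v}
  live n2: {k,m,v}→{d,k,m,v}
  live n3: {d,k,m,v}→{d,k,m}
  live n4: ∅→∅
  live n5: {d,k}→∅
  live n6: ∅→∅
  live n7: ∅→∅
  live n8: ∅→∅

live-out(n3) = ["d", "k", "m"]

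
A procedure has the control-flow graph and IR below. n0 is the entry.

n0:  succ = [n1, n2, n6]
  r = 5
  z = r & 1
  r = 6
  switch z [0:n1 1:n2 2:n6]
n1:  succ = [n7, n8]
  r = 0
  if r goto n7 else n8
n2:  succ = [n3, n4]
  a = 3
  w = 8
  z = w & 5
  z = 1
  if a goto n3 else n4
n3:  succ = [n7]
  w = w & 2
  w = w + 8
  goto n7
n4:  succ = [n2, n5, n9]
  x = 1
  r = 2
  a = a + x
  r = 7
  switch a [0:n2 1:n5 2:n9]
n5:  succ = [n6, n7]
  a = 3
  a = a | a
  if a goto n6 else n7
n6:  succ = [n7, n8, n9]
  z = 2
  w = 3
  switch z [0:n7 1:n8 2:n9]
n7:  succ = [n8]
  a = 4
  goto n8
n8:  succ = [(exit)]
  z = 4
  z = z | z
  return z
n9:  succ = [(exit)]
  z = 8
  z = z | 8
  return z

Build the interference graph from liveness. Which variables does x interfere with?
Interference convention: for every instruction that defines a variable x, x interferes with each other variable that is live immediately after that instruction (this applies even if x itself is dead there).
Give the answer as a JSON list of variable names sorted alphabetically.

Block summaries:
  n0: def={r,z} ue=∅
  n1: def={r} ue=∅
  n2: def={a,w,z} ue=∅
  n3: def={w} ue={w}
  n4: def={a,r,x} ue={a}
  n5: def={a} ue=∅
  n6: def={w,z} ue=∅
  n7: def={a} ue=∅
  n8: def={z} ue=∅
  n9: def={z} ue=∅

Liveness:
  live n0: ∅→∅
  live n1: ∅→∅
  live n2: ∅→{a,w}
  live n3: {w}→∅
  live n4: {a}→∅
  live n5: ∅→∅
  live n6: ∅→∅
  live n7: ∅→∅
  live n8: ∅→∅
  live n9: ∅→∅

Conflict graph:
  a: {r,w,x,z}
  r: {a,x,z}
  w: {a,z}
  x: {a,r}
  z: {a,r,w}

N(x) = ["a", "r"]

Answer: ["a", "r"]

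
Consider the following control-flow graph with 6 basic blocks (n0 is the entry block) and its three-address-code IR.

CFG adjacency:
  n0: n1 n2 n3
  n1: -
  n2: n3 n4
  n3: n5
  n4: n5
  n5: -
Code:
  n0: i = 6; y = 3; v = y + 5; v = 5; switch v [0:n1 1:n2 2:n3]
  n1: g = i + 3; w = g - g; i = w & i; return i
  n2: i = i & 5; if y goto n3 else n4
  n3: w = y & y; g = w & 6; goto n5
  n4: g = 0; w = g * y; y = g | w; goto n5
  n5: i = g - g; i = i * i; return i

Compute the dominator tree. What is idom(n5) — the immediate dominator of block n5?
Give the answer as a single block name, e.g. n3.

idom tree: n1←n0 n2←n0 n3←n0 n4←n2 n5←n0
Dom at joins:
  n3: preds {n0,n2}: {n0} ∩ {n0,n2} = {n0}; idom=n0
  n5: preds {n3,n4}: {n0,n3} ∩ {n0,n2,n4} = {n0}; idom=n0

idom(n5) = n0

Answer: n0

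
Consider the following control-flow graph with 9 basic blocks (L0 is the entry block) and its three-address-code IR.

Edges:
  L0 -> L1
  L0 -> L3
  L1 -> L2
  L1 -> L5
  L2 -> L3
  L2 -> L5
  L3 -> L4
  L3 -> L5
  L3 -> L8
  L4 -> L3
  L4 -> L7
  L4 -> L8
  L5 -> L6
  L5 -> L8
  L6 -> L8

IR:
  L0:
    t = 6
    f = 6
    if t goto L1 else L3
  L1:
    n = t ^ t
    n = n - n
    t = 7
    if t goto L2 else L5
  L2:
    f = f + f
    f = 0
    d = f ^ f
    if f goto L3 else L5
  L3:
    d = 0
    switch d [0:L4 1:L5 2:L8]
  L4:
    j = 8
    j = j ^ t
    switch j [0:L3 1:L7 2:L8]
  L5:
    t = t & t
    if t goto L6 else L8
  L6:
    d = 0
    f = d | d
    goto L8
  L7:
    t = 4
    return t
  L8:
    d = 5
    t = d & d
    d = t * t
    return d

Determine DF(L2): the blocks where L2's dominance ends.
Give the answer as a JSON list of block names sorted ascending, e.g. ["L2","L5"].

idom tree: L1←L0 L2←L1 L3←L0 L4←L3 L5←L0 L6←L5 L7←L4 L8←L0
Dom∩ at merges:
  L3: preds {L0,L2,L4}: {L0} ∩ {L0,L1,L2} ∩ {L0,L3,L4} = {L0}; idom=L0
  L5: preds {L1,L2,L3}: {L0,L1} ∩ {L0,L1,L2} ∩ {L0,L3} = {L0}; idom=L0
  L8: preds {L3,L4,L5,L6}: {L0,L3} ∩ {L0,L3,L4} ∩ {L0,L5} ∩ {L0,L5,L6} = {L0}; idom=L0

Frontier:
  join L3 pred L0: · stop@L0
  join L3 pred L2: L2→L1 stop@L0
  join L3 pred L4: L4→L3 stop@L0
  join L5 pred L1: L1 stop@L0
  join L5 pred L2: L2→L1 stop@L0
  join L5 pred L3: L3 stop@L0
  join L8 pred L3: L3 stop@L0
  join L8 pred L4: L4→L3 stop@L0
  join L8 pred L5: L5 stop@L0
  join L8 pred L6: L6→L5 stop@L0
  L0: DF=∅
  L1: DF={L3,L5}
  L2: DF={L3,L5}
  L3: DF={L3,L5,L8}
  L4: DF={L3,L8}
  L5: DF={L8}
  L6: DF={L8}
  L7: DF=∅
  L8: DF=∅

DF(L2) = ["L3", "L5"]

Answer: ["L3", "L5"]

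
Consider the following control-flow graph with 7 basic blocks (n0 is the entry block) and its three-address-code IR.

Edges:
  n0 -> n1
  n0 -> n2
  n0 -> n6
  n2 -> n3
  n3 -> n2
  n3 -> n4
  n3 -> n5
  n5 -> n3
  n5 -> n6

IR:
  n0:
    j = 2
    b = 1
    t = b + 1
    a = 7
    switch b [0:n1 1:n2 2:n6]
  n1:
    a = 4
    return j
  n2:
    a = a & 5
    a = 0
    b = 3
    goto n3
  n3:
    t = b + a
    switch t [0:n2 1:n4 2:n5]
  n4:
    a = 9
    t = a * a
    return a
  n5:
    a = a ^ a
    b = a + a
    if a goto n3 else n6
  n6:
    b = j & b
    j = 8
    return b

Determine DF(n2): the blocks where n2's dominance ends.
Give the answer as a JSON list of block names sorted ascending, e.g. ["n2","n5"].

Answer: ["n2", "n6"]

Working:
idom tree: n1←n0 n2←n0 n3←n2 n4←n3 n5←n3 n6←n0
Dom at joins:
  n2: preds {n0,n3}: {n0} ∩ {n0,n2,n3} = {n0}; idom=n0
  n3: preds {n2,n5}: {n0,n2} ∩ {n0,n2,n3,n5} = {n0,n2}; idom=n2
  n6: preds {n0,n5}: {n0} ∩ {n0,n2,n3,n5} = {n0}; idom=n0

Frontier:
  n2←n0: walk · to n0
  n2←n3: walk n3→n2 to n0
  n3←n2: walk · to n2
  n3←n5: walk n5→n3 to n2
  n6←n0: walk · to n0
  n6←n5: walk n5→n3→n2 to n0
  n0: DF=∅
  n1: DF=∅
  n2: DF={n2,n6}
  n3: DF={n2,n3,n6}
  n4: DF=∅
  n5: DF={n3,n6}
  n6: DF=∅

DF(n2) = ["n2", "n6"]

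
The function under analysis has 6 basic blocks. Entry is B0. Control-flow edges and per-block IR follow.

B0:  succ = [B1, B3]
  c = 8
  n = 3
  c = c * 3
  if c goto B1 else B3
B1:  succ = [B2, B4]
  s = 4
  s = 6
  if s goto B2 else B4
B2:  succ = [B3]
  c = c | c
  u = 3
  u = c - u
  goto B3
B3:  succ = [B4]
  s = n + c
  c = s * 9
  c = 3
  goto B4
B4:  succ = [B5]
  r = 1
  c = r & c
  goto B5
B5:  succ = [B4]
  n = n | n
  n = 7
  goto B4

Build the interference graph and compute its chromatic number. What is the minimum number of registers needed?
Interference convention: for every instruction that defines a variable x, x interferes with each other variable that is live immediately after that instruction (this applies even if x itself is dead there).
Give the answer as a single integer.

Block summaries:
  B0: {c,n} / ∅
  B1: {s} / ∅
  B2: {c,u} / {c}
  B3: {c,s} / {c,n}
  B4: {c,r} / {c}
  B5: {n} / {n}

Backward fixpoint:
  B0 li=∅ lo={c,n}
  B1 li={c,n} lo={c,n}
  B2 li={c,n} lo={c,n}
  B3 li={c,n} lo={c,n}
  B4 li={c,n} lo={c,n}
  B5 li={c,n} lo={c,n}

Interference:
  c — {n,r,s,u}
  n — {c,r,s,u}
  r — {c,n}
  s — {c,n}
  u — {c,n}

Chromatic number:
  clique {c,n,r} ⇒ need ≥ 3
  assign c→R0 n→R1 r→R2 s→R2 u→R2 — no edge inside a register ⇒ χ ≤ 3
  χ = 3

Answer: 3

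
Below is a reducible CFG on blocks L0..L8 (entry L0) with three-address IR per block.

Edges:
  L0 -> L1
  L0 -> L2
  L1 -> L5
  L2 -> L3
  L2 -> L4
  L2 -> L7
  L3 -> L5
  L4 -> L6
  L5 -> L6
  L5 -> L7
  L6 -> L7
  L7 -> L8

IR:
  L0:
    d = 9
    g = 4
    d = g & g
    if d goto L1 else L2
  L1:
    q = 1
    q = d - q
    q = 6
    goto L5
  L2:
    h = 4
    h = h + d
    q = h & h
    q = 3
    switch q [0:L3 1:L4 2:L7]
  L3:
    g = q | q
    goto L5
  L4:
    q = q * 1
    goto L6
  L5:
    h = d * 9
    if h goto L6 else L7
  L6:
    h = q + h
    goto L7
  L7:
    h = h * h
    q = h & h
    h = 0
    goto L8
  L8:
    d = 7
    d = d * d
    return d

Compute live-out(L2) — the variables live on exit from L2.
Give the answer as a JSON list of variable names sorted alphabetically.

Answer: ["d", "h", "q"]

Derivation:
def/use:
  L0: def={d,g} ue=∅
  L1: def={q} ue={d}
  L2: def={h,q} ue={d}
  L3: def={g} ue={q}
  L4: def={q} ue={q}
  L5: def={h} ue={d}
  L6: def={h} ue={h,q}
  L7: def={h,q} ue={h}
  L8: def={d} ue=∅

Liveness:
  L0 li=∅ lo={d}
  L1 li={d} lo={d,q}
  L2 li={d} lo={d,h,q}
  L3 li={d,q} lo={d,q}
  L4 li={h,q} lo={h,q}
  L5 li={d,q} lo={h,q}
  L6 li={h,q} lo={h}
  L7 li={h} lo=∅
  L8 li=∅ lo=∅

live-out(L2) = ["d", "h", "q"]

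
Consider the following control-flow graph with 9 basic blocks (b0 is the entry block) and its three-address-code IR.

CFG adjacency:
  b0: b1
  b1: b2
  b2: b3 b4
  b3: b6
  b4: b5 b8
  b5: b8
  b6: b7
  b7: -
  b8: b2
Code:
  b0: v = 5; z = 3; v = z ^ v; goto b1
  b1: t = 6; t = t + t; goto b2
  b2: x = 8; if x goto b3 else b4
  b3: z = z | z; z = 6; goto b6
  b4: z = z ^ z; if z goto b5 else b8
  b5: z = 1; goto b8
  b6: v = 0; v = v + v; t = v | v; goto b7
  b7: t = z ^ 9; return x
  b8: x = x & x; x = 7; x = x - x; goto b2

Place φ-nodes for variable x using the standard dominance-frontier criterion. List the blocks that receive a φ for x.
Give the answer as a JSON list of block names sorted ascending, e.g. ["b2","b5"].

idom tree: b1←b0 b2←b1 b3←b2 b4←b2 b5←b4 b6←b3 b7←b6 b8←b4
Dom at joins:
  b2: preds {b1,b8}: {b0,b1} ∩ {b0,b1,b2,b4,b8} = {b0,b1}; idom=b1
  b8: preds {b4,b5}: {b0,b1,b2,b4} ∩ {b0,b1,b2,b4,b5} = {b0,b1,b2,b4}; idom=b4

DF walk-up:
  join b2 pred b1: · stop@b1
  join b2 pred b8: b8→b4→b2 stop@b1
  join b8 pred b4: · stop@b4
  join b8 pred b5: b5 stop@b4
  b0 → ∅
  b1 → ∅
  b2 → {b2}
  b3 → ∅
  b4 → {b2}
  b5 → {b8}
  b6 → ∅
  b7 → ∅
  b8 → {b2}

φ for x: defs {b2,b8}
  DF⁺ = {b2}

Answer: ["b2"]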